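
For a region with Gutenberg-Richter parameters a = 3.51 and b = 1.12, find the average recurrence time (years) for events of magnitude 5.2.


log10(N) = 3.51 - 1.12*5.2 = -2.314
N = 10^-2.314 = 0.004853
T = 1/N = 1/0.004853 = 206.063 years

206.063


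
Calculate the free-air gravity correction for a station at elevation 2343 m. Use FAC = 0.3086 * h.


FAC = 0.3086 * h
= 0.3086 * 2343
= 723.0498 mGal

723.0498


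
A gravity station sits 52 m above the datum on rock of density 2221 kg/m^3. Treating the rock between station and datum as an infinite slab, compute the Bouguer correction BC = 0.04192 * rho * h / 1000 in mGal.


BC = 0.04192 * rho * h / 1000
= 0.04192 * 2221 * 52 / 1000
= 4.8414 mGal

4.8414


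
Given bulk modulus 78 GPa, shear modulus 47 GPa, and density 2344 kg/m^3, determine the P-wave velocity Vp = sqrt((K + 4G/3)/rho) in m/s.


First compute the effective modulus:
K + 4G/3 = 78e9 + 4*47e9/3 = 140666666666.67 Pa
Then divide by density:
140666666666.67 / 2344 = 60011376.5643 Pa/(kg/m^3)
Take the square root:
Vp = sqrt(60011376.5643) = 7746.7 m/s

7746.7


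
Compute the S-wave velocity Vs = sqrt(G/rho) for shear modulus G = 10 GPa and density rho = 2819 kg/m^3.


Convert G to Pa: G = 10e9 Pa
Compute G/rho = 10e9 / 2819 = 3547357.2189
Vs = sqrt(3547357.2189) = 1883.44 m/s

1883.44


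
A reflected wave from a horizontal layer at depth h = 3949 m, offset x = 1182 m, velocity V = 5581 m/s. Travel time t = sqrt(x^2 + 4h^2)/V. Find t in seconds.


x^2 + 4h^2 = 1182^2 + 4*3949^2 = 1397124 + 62378404 = 63775528
sqrt(63775528) = 7985.9582
t = 7985.9582 / 5581 = 1.4309 s

1.4309


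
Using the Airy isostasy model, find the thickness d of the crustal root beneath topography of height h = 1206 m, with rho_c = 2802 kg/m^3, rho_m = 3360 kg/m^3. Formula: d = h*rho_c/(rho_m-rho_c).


rho_m - rho_c = 3360 - 2802 = 558
d = 1206 * 2802 / 558
= 3379212 / 558
= 6055.94 m

6055.94


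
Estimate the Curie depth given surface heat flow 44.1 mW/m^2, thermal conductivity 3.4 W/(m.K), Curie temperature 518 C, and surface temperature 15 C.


T_Curie - T_surf = 518 - 15 = 503 C
Convert q to W/m^2: 44.1 mW/m^2 = 0.0441 W/m^2
d = 503 * 3.4 / 0.0441 = 38780.05 m

38780.05


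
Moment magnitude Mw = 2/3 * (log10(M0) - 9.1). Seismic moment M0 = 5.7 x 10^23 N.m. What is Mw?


log10(M0) = log10(5.7 x 10^23) = 23.7559
Mw = 2/3 * (23.7559 - 9.1)
= 2/3 * 14.6559
= 9.77

9.77


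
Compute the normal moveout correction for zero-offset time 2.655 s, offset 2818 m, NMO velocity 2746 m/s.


x/Vnmo = 2818/2746 = 1.02622
(x/Vnmo)^2 = 1.053127
t0^2 = 7.049025
sqrt(7.049025 + 1.053127) = 2.846428
dt = 2.846428 - 2.655 = 0.191428

0.191428


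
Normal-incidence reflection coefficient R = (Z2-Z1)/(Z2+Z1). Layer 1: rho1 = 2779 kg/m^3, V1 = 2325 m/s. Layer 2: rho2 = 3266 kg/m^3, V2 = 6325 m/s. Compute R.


Z1 = 2779 * 2325 = 6461175
Z2 = 3266 * 6325 = 20657450
R = (20657450 - 6461175) / (20657450 + 6461175) = 14196275 / 27118625 = 0.5235

0.5235


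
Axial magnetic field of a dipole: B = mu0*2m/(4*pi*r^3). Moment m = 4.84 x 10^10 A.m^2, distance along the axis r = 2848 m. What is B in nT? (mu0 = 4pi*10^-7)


m = 4.84 x 10^10 = 48400000000 A.m^2
2m = 96800000000 A.m^2
r^3 = 2848^3 = 23100424192
B = (4pi*10^-7) * 96800000000 / (4*pi * 23100424192) * 1e9
= 121642.467547 / 290288491745.58 * 1e9
= 419.0399 nT

419.0399


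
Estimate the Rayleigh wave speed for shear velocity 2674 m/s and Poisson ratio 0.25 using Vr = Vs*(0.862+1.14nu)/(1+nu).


Numerator factor = 0.862 + 1.14*0.25 = 1.147
Denominator = 1 + 0.25 = 1.25
Vr = 2674 * 1.147 / 1.25 = 2453.66 m/s

2453.66


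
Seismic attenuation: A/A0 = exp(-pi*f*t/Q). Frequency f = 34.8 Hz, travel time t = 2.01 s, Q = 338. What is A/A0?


pi*f*t/Q = pi*34.8*2.01/338 = 0.650142
A/A0 = exp(-0.650142) = 0.521971

0.521971


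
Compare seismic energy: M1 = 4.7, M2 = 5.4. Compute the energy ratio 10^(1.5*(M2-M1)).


M2 - M1 = 5.4 - 4.7 = 0.7
1.5 * 0.7 = 1.05
ratio = 10^1.05 = 11.22

11.22


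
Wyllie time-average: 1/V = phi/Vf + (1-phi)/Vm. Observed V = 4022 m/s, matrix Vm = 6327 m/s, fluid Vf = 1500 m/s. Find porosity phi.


1/V - 1/Vm = 1/4022 - 1/6327 = 9.058e-05
1/Vf - 1/Vm = 1/1500 - 1/6327 = 0.00050861
phi = 9.058e-05 / 0.00050861 = 0.1781

0.1781


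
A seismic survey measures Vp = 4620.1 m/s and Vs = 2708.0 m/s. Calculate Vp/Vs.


Vp/Vs = 4620.1 / 2708.0
= 1.7061

1.7061


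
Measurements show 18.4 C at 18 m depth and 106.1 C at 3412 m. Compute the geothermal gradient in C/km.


dT = 106.1 - 18.4 = 87.7 C
dz = 3412 - 18 = 3394 m
gradient = dT/dz * 1000 = 87.7/3394 * 1000 = 25.8397 C/km

25.8397


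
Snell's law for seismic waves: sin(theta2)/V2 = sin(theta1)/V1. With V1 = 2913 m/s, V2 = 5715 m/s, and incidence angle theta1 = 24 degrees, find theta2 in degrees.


sin(theta1) = sin(24 deg) = 0.406737
sin(theta2) = V2/V1 * sin(theta1) = 5715/2913 * 0.406737 = 0.797975
theta2 = arcsin(0.797975) = 52.9371 degrees

52.9371


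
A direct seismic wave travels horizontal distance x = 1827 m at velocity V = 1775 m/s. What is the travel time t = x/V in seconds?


t = x / V
= 1827 / 1775
= 1.0293 s

1.0293


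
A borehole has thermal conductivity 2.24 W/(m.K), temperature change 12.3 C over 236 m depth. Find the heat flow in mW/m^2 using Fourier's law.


q = k * dT / dz * 1000
= 2.24 * 12.3 / 236 * 1000
= 0.116746 * 1000
= 116.7458 mW/m^2

116.7458


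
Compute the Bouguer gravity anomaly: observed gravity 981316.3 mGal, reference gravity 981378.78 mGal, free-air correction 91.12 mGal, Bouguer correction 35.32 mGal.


BA = g_obs - g_ref + FAC - BC
= 981316.3 - 981378.78 + 91.12 - 35.32
= -6.68 mGal

-6.68


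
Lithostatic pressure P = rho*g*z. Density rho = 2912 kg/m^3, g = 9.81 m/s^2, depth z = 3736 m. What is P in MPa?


P = rho * g * z / 1e6
= 2912 * 9.81 * 3736 / 1e6
= 106725265.92 / 1e6
= 106.7253 MPa

106.7253


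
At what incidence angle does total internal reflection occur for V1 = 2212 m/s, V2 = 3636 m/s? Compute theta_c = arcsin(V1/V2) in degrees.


V1/V2 = 2212/3636 = 0.608361
theta_c = arcsin(0.608361) = 37.4711 degrees

37.4711


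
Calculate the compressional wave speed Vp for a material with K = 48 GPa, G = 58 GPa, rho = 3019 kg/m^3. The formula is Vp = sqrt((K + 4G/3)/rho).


First compute the effective modulus:
K + 4G/3 = 48e9 + 4*58e9/3 = 125333333333.33 Pa
Then divide by density:
125333333333.33 / 3019 = 41514850.392 Pa/(kg/m^3)
Take the square root:
Vp = sqrt(41514850.392) = 6443.2 m/s

6443.2


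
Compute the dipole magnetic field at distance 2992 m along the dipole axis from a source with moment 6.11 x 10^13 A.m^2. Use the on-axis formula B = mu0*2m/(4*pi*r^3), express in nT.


m = 6.11 x 10^13 = 61100000000000 A.m^2
2m = 122200000000000 A.m^2
r^3 = 2992^3 = 26784575488
B = (4pi*10^-7) * 122200000000000 / (4*pi * 26784575488) * 1e9
= 153561048.907469 / 336584902330.49 * 1e9
= 456232.7301 nT

456232.7301


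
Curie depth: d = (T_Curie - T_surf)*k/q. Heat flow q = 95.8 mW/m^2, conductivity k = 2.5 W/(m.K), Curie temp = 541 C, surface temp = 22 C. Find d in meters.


T_Curie - T_surf = 541 - 22 = 519 C
Convert q to W/m^2: 95.8 mW/m^2 = 0.0958 W/m^2
d = 519 * 2.5 / 0.0958 = 13543.84 m

13543.84


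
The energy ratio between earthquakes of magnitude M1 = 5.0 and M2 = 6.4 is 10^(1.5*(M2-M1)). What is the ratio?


M2 - M1 = 6.4 - 5.0 = 1.4
1.5 * 1.4 = 2.1
ratio = 10^2.1 = 125.89

125.89


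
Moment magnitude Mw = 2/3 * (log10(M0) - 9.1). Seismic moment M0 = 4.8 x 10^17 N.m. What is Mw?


log10(M0) = log10(4.8 x 10^17) = 17.6812
Mw = 2/3 * (17.6812 - 9.1)
= 2/3 * 8.5812
= 5.72

5.72


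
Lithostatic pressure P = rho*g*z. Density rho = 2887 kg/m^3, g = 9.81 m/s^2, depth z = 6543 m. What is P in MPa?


P = rho * g * z / 1e6
= 2887 * 9.81 * 6543 / 1e6
= 185307378.21 / 1e6
= 185.3074 MPa

185.3074


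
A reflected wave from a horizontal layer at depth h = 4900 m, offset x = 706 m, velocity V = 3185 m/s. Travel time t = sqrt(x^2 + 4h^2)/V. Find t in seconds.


x^2 + 4h^2 = 706^2 + 4*4900^2 = 498436 + 96040000 = 96538436
sqrt(96538436) = 9825.3975
t = 9825.3975 / 3185 = 3.0849 s

3.0849


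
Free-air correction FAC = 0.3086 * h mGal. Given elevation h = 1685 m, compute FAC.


FAC = 0.3086 * h
= 0.3086 * 1685
= 519.991 mGal

519.991


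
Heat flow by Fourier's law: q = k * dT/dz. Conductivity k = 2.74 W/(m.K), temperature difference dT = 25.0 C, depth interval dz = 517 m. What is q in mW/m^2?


q = k * dT / dz * 1000
= 2.74 * 25.0 / 517 * 1000
= 0.132495 * 1000
= 132.4952 mW/m^2

132.4952


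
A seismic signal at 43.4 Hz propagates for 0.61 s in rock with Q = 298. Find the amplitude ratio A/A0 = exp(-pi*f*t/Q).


pi*f*t/Q = pi*43.4*0.61/298 = 0.279096
A/A0 = exp(-0.279096) = 0.756467

0.756467


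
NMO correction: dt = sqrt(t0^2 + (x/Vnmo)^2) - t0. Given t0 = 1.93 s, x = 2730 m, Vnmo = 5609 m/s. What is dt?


x/Vnmo = 2730/5609 = 0.486718
(x/Vnmo)^2 = 0.236894
t0^2 = 3.7249
sqrt(3.7249 + 0.236894) = 1.990426
dt = 1.990426 - 1.93 = 0.060426

0.060426


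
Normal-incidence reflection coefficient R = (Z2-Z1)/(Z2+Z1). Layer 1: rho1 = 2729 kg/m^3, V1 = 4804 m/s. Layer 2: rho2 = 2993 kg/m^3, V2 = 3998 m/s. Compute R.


Z1 = 2729 * 4804 = 13110116
Z2 = 2993 * 3998 = 11966014
R = (11966014 - 13110116) / (11966014 + 13110116) = -1144102 / 25076130 = -0.0456

-0.0456


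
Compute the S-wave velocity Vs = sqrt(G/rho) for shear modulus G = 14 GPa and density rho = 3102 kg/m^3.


Convert G to Pa: G = 14e9 Pa
Compute G/rho = 14e9 / 3102 = 4513217.2792
Vs = sqrt(4513217.2792) = 2124.43 m/s

2124.43


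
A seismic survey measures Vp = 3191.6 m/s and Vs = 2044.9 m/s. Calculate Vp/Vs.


Vp/Vs = 3191.6 / 2044.9
= 1.5608

1.5608


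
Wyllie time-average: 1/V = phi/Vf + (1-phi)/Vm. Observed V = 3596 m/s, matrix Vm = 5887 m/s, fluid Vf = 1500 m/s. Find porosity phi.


1/V - 1/Vm = 1/3596 - 1/5887 = 0.00010822
1/Vf - 1/Vm = 1/1500 - 1/5887 = 0.0004968
phi = 0.00010822 / 0.0004968 = 0.2178

0.2178


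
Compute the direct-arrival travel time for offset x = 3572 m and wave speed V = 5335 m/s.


t = x / V
= 3572 / 5335
= 0.6695 s

0.6695


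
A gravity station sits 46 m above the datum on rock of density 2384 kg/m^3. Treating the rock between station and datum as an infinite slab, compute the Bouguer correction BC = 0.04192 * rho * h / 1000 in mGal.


BC = 0.04192 * rho * h / 1000
= 0.04192 * 2384 * 46 / 1000
= 4.5971 mGal

4.5971


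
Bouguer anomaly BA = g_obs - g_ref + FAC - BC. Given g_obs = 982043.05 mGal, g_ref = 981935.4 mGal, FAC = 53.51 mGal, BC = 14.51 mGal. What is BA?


BA = g_obs - g_ref + FAC - BC
= 982043.05 - 981935.4 + 53.51 - 14.51
= 146.65 mGal

146.65


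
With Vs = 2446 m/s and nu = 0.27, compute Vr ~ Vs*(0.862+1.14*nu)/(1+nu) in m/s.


Numerator factor = 0.862 + 1.14*0.27 = 1.1698
Denominator = 1 + 0.27 = 1.27
Vr = 2446 * 1.1698 / 1.27 = 2253.02 m/s

2253.02


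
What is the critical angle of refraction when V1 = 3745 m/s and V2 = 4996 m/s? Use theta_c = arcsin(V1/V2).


V1/V2 = 3745/4996 = 0.7496
theta_c = arcsin(0.7496) = 48.5557 degrees

48.5557


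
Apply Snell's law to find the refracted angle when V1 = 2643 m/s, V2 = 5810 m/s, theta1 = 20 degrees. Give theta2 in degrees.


sin(theta1) = sin(20 deg) = 0.34202
sin(theta2) = V2/V1 * sin(theta1) = 5810/2643 * 0.34202 = 0.751849
theta2 = arcsin(0.751849) = 48.7508 degrees

48.7508


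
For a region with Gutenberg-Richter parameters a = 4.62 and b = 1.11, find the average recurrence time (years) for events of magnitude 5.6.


log10(N) = 4.62 - 1.11*5.6 = -1.596
N = 10^-1.596 = 0.025351
T = 1/N = 1/0.025351 = 39.4457 years

39.4457


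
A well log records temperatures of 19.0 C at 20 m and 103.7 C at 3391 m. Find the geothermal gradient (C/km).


dT = 103.7 - 19.0 = 84.7 C
dz = 3391 - 20 = 3371 m
gradient = dT/dz * 1000 = 84.7/3371 * 1000 = 25.1261 C/km

25.1261


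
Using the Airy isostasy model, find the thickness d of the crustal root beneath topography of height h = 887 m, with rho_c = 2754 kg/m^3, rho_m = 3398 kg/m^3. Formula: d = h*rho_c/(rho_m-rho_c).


rho_m - rho_c = 3398 - 2754 = 644
d = 887 * 2754 / 644
= 2442798 / 644
= 3793.16 m

3793.16


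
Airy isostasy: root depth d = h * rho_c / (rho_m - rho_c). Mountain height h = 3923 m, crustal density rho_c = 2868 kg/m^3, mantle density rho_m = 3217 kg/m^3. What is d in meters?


rho_m - rho_c = 3217 - 2868 = 349
d = 3923 * 2868 / 349
= 11251164 / 349
= 32238.29 m

32238.29


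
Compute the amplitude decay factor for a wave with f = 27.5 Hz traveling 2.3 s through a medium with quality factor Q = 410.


pi*f*t/Q = pi*27.5*2.3/410 = 0.484648
A/A0 = exp(-0.484648) = 0.615914

0.615914


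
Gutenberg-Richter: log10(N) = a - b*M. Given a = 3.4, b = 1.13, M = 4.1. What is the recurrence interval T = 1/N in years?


log10(N) = 3.4 - 1.13*4.1 = -1.233
N = 10^-1.233 = 0.058479
T = 1/N = 1/0.058479 = 17.1002 years

17.1002


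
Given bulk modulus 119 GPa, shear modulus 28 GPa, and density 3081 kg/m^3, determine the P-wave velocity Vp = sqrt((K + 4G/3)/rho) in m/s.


First compute the effective modulus:
K + 4G/3 = 119e9 + 4*28e9/3 = 156333333333.33 Pa
Then divide by density:
156333333333.33 / 3081 = 50741101.374 Pa/(kg/m^3)
Take the square root:
Vp = sqrt(50741101.374) = 7123.28 m/s

7123.28


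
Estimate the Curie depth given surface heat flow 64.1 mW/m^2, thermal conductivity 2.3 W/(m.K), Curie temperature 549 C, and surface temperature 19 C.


T_Curie - T_surf = 549 - 19 = 530 C
Convert q to W/m^2: 64.1 mW/m^2 = 0.0641 W/m^2
d = 530 * 2.3 / 0.0641 = 19017.16 m

19017.16


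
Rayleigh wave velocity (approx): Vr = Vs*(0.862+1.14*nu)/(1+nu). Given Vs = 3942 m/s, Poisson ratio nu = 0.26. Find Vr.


Numerator factor = 0.862 + 1.14*0.26 = 1.1584
Denominator = 1 + 0.26 = 1.26
Vr = 3942 * 1.1584 / 1.26 = 3624.14 m/s

3624.14


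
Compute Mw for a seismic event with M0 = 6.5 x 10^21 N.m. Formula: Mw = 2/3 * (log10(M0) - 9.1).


log10(M0) = log10(6.5 x 10^21) = 21.8129
Mw = 2/3 * (21.8129 - 9.1)
= 2/3 * 12.7129
= 8.48

8.48


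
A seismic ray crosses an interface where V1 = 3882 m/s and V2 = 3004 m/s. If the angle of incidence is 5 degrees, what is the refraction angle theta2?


sin(theta1) = sin(5 deg) = 0.087156
sin(theta2) = V2/V1 * sin(theta1) = 3004/3882 * 0.087156 = 0.067444
theta2 = arcsin(0.067444) = 3.8672 degrees

3.8672


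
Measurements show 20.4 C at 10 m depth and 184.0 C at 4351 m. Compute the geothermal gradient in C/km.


dT = 184.0 - 20.4 = 163.6 C
dz = 4351 - 10 = 4341 m
gradient = dT/dz * 1000 = 163.6/4341 * 1000 = 37.6872 C/km

37.6872


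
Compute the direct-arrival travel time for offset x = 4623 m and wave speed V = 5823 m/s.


t = x / V
= 4623 / 5823
= 0.7939 s

0.7939


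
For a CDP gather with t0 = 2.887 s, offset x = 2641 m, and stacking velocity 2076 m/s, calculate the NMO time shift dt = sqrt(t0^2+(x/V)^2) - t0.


x/Vnmo = 2641/2076 = 1.272158
(x/Vnmo)^2 = 1.618386
t0^2 = 8.334769
sqrt(8.334769 + 1.618386) = 3.154862
dt = 3.154862 - 2.887 = 0.267862

0.267862


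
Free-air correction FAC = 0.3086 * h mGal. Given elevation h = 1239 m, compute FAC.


FAC = 0.3086 * h
= 0.3086 * 1239
= 382.3554 mGal

382.3554


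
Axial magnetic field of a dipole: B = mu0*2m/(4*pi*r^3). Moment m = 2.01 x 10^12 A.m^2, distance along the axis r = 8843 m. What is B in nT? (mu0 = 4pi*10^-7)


m = 2.01 x 10^12 = 2010000000000 A.m^2
2m = 4020000000000 A.m^2
r^3 = 8843^3 = 691510653107
B = (4pi*10^-7) * 4020000000000 / (4*pi * 691510653107) * 1e9
= 5051680.986972 / 8689779150720.12 * 1e9
= 581.3359 nT

581.3359


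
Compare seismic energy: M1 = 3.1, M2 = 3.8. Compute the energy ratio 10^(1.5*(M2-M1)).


M2 - M1 = 3.8 - 3.1 = 0.7
1.5 * 0.7 = 1.05
ratio = 10^1.05 = 11.22

11.22


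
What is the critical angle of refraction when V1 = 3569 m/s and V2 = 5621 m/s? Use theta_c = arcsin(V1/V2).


V1/V2 = 3569/5621 = 0.63494
theta_c = arcsin(0.63494) = 39.4156 degrees

39.4156


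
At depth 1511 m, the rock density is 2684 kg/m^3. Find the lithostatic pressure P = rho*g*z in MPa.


P = rho * g * z / 1e6
= 2684 * 9.81 * 1511 / 1e6
= 39784690.44 / 1e6
= 39.7847 MPa

39.7847


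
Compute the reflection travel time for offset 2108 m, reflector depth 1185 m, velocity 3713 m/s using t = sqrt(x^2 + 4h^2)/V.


x^2 + 4h^2 = 2108^2 + 4*1185^2 = 4443664 + 5616900 = 10060564
sqrt(10060564) = 3171.8392
t = 3171.8392 / 3713 = 0.8543 s

0.8543


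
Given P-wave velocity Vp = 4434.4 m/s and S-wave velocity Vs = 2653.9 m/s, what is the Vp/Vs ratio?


Vp/Vs = 4434.4 / 2653.9
= 1.6709

1.6709


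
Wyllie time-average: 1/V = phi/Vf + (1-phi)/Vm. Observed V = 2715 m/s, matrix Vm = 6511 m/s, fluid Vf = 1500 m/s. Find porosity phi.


1/V - 1/Vm = 1/2715 - 1/6511 = 0.00021474
1/Vf - 1/Vm = 1/1500 - 1/6511 = 0.00051308
phi = 0.00021474 / 0.00051308 = 0.4185

0.4185


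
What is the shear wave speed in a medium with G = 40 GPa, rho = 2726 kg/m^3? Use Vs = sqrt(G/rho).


Convert G to Pa: G = 40e9 Pa
Compute G/rho = 40e9 / 2726 = 14673514.3067
Vs = sqrt(14673514.3067) = 3830.6 m/s

3830.6


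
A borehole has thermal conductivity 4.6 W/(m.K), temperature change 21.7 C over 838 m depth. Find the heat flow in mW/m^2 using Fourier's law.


q = k * dT / dz * 1000
= 4.6 * 21.7 / 838 * 1000
= 0.119117 * 1000
= 119.1169 mW/m^2

119.1169


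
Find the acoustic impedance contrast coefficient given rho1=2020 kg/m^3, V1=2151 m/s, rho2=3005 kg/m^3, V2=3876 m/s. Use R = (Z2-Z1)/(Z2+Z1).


Z1 = 2020 * 2151 = 4345020
Z2 = 3005 * 3876 = 11647380
R = (11647380 - 4345020) / (11647380 + 4345020) = 7302360 / 15992400 = 0.4566

0.4566


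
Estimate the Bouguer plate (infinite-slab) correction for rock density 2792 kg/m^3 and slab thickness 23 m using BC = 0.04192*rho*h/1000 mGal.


BC = 0.04192 * rho * h / 1000
= 0.04192 * 2792 * 23 / 1000
= 2.6919 mGal

2.6919


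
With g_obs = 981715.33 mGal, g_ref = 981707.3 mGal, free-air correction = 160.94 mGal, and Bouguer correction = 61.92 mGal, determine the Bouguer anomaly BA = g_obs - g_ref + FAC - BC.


BA = g_obs - g_ref + FAC - BC
= 981715.33 - 981707.3 + 160.94 - 61.92
= 107.05 mGal

107.05


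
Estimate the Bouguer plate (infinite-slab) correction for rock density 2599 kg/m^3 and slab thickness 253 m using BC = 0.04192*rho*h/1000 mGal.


BC = 0.04192 * rho * h / 1000
= 0.04192 * 2599 * 253 / 1000
= 27.5644 mGal

27.5644


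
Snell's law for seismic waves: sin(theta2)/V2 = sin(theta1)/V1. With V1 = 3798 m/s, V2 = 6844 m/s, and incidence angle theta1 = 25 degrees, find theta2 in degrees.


sin(theta1) = sin(25 deg) = 0.422618
sin(theta2) = V2/V1 * sin(theta1) = 6844/3798 * 0.422618 = 0.761559
theta2 = arcsin(0.761559) = 49.6018 degrees

49.6018


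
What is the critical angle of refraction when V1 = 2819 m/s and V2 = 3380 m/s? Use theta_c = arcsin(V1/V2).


V1/V2 = 2819/3380 = 0.834024
theta_c = arcsin(0.834024) = 56.5143 degrees

56.5143


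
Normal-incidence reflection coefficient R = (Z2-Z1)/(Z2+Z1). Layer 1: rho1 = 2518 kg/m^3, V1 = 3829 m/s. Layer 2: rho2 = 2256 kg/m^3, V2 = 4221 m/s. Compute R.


Z1 = 2518 * 3829 = 9641422
Z2 = 2256 * 4221 = 9522576
R = (9522576 - 9641422) / (9522576 + 9641422) = -118846 / 19163998 = -0.0062

-0.0062


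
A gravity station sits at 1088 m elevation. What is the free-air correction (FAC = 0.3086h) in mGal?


FAC = 0.3086 * h
= 0.3086 * 1088
= 335.7568 mGal

335.7568


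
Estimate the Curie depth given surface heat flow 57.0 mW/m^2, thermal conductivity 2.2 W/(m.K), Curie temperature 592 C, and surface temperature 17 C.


T_Curie - T_surf = 592 - 17 = 575 C
Convert q to W/m^2: 57.0 mW/m^2 = 0.057 W/m^2
d = 575 * 2.2 / 0.057 = 22192.98 m

22192.98


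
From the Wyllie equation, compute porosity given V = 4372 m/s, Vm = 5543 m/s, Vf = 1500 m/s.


1/V - 1/Vm = 1/4372 - 1/5543 = 4.832e-05
1/Vf - 1/Vm = 1/1500 - 1/5543 = 0.00048626
phi = 4.832e-05 / 0.00048626 = 0.0994

0.0994


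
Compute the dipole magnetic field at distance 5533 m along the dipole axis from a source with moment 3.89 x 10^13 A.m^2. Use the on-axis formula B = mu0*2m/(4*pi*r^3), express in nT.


m = 3.89 x 10^13 = 38900000000000 A.m^2
2m = 77800000000000 A.m^2
r^3 = 5533^3 = 169387754437
B = (4pi*10^-7) * 77800000000000 / (4*pi * 169387754437) * 1e9
= 97766363.379714 / 2128589299789.4 * 1e9
= 45930.1207 nT

45930.1207


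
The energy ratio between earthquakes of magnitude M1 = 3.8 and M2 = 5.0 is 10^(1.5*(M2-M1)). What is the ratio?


M2 - M1 = 5.0 - 3.8 = 1.2
1.5 * 1.2 = 1.8
ratio = 10^1.8 = 63.1

63.1


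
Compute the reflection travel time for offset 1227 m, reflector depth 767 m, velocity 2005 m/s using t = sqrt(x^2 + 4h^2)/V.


x^2 + 4h^2 = 1227^2 + 4*767^2 = 1505529 + 2353156 = 3858685
sqrt(3858685) = 1964.3536
t = 1964.3536 / 2005 = 0.9797 s

0.9797


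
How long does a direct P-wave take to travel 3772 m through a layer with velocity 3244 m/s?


t = x / V
= 3772 / 3244
= 1.1628 s

1.1628


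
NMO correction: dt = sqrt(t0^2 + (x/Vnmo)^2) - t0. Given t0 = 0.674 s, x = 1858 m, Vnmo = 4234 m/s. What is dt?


x/Vnmo = 1858/4234 = 0.438829
(x/Vnmo)^2 = 0.19257
t0^2 = 0.454276
sqrt(0.454276 + 0.19257) = 0.804268
dt = 0.804268 - 0.674 = 0.130268

0.130268


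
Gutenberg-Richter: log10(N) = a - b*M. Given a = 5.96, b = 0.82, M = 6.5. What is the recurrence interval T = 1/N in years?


log10(N) = 5.96 - 0.82*6.5 = 0.63
N = 10^0.63 = 4.265795
T = 1/N = 1/4.265795 = 0.2344 years

0.2344


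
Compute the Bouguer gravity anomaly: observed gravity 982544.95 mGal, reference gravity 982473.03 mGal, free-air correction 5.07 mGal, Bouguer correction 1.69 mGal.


BA = g_obs - g_ref + FAC - BC
= 982544.95 - 982473.03 + 5.07 - 1.69
= 75.3 mGal

75.3


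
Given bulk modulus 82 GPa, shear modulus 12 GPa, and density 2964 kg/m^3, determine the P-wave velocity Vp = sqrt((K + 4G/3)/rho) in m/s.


First compute the effective modulus:
K + 4G/3 = 82e9 + 4*12e9/3 = 98000000000.0 Pa
Then divide by density:
98000000000.0 / 2964 = 33063427.8003 Pa/(kg/m^3)
Take the square root:
Vp = sqrt(33063427.8003) = 5750.08 m/s

5750.08


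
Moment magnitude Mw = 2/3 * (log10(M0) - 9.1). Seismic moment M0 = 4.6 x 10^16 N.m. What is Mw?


log10(M0) = log10(4.6 x 10^16) = 16.6628
Mw = 2/3 * (16.6628 - 9.1)
= 2/3 * 7.5628
= 5.04

5.04


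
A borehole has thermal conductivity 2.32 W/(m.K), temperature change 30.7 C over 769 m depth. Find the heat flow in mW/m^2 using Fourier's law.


q = k * dT / dz * 1000
= 2.32 * 30.7 / 769 * 1000
= 0.092619 * 1000
= 92.619 mW/m^2

92.619


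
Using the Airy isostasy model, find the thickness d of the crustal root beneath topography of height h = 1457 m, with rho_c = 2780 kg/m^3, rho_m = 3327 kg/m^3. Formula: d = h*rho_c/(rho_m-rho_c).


rho_m - rho_c = 3327 - 2780 = 547
d = 1457 * 2780 / 547
= 4050460 / 547
= 7404.86 m

7404.86


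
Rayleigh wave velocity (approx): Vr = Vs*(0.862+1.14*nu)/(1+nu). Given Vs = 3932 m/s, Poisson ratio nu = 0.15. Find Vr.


Numerator factor = 0.862 + 1.14*0.15 = 1.033
Denominator = 1 + 0.15 = 1.15
Vr = 3932 * 1.033 / 1.15 = 3531.96 m/s

3531.96


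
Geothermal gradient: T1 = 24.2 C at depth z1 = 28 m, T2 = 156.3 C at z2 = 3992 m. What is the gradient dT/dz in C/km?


dT = 156.3 - 24.2 = 132.1 C
dz = 3992 - 28 = 3964 m
gradient = dT/dz * 1000 = 132.1/3964 * 1000 = 33.3249 C/km

33.3249


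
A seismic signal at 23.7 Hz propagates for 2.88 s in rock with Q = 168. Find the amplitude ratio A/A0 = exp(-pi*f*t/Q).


pi*f*t/Q = pi*23.7*2.88/168 = 1.276384
A/A0 = exp(-1.276384) = 0.279044

0.279044


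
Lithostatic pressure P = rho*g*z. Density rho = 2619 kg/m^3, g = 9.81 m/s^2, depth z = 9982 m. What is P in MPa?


P = rho * g * z / 1e6
= 2619 * 9.81 * 9982 / 1e6
= 256461436.98 / 1e6
= 256.4614 MPa

256.4614


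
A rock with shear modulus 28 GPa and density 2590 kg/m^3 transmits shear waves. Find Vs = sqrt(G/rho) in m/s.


Convert G to Pa: G = 28e9 Pa
Compute G/rho = 28e9 / 2590 = 10810810.8108
Vs = sqrt(10810810.8108) = 3287.98 m/s

3287.98


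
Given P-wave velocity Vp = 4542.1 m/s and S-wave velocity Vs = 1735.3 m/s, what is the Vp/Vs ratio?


Vp/Vs = 4542.1 / 1735.3
= 2.6175

2.6175


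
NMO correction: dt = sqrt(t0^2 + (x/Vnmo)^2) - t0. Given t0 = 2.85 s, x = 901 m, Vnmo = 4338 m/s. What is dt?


x/Vnmo = 901/4338 = 0.207699
(x/Vnmo)^2 = 0.043139
t0^2 = 8.1225
sqrt(8.1225 + 0.043139) = 2.857558
dt = 2.857558 - 2.85 = 0.007558

0.007558


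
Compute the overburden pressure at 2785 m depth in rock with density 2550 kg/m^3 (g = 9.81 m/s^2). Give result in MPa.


P = rho * g * z / 1e6
= 2550 * 9.81 * 2785 / 1e6
= 69668167.5 / 1e6
= 69.6682 MPa

69.6682


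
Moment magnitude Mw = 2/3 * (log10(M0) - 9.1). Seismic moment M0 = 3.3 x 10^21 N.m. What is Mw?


log10(M0) = log10(3.3 x 10^21) = 21.5185
Mw = 2/3 * (21.5185 - 9.1)
= 2/3 * 12.4185
= 8.28

8.28


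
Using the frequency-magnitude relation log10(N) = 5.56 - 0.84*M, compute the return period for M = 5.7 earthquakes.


log10(N) = 5.56 - 0.84*5.7 = 0.772
N = 10^0.772 = 5.915616
T = 1/N = 1/5.915616 = 0.169 years

0.169


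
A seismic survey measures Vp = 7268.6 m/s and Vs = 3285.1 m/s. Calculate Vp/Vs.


Vp/Vs = 7268.6 / 3285.1
= 2.2126

2.2126


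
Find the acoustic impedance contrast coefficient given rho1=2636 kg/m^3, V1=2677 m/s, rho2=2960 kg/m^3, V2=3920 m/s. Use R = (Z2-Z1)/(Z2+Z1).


Z1 = 2636 * 2677 = 7056572
Z2 = 2960 * 3920 = 11603200
R = (11603200 - 7056572) / (11603200 + 7056572) = 4546628 / 18659772 = 0.2437

0.2437


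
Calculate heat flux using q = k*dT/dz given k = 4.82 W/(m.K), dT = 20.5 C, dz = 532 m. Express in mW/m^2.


q = k * dT / dz * 1000
= 4.82 * 20.5 / 532 * 1000
= 0.185733 * 1000
= 185.7331 mW/m^2

185.7331


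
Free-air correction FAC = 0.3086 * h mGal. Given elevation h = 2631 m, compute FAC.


FAC = 0.3086 * h
= 0.3086 * 2631
= 811.9266 mGal

811.9266


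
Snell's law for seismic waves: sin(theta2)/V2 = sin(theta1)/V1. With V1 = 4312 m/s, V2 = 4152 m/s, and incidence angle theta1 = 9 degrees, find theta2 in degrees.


sin(theta1) = sin(9 deg) = 0.156434
sin(theta2) = V2/V1 * sin(theta1) = 4152/4312 * 0.156434 = 0.15063
theta2 = arcsin(0.15063) = 8.6634 degrees

8.6634


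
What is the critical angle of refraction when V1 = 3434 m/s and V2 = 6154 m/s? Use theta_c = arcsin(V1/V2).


V1/V2 = 3434/6154 = 0.558011
theta_c = arcsin(0.558011) = 33.9184 degrees

33.9184


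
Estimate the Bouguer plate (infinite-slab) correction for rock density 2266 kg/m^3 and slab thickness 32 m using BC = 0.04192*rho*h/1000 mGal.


BC = 0.04192 * rho * h / 1000
= 0.04192 * 2266 * 32 / 1000
= 3.0397 mGal

3.0397


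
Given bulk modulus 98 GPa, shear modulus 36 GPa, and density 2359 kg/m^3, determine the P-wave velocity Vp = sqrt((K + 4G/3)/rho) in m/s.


First compute the effective modulus:
K + 4G/3 = 98e9 + 4*36e9/3 = 146000000000.0 Pa
Then divide by density:
146000000000.0 / 2359 = 61890631.6236 Pa/(kg/m^3)
Take the square root:
Vp = sqrt(61890631.6236) = 7867.06 m/s

7867.06


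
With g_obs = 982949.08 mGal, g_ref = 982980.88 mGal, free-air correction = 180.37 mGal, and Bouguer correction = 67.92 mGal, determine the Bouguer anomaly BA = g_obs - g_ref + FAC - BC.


BA = g_obs - g_ref + FAC - BC
= 982949.08 - 982980.88 + 180.37 - 67.92
= 80.65 mGal

80.65


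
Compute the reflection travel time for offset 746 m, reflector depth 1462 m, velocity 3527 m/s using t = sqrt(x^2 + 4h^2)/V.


x^2 + 4h^2 = 746^2 + 4*1462^2 = 556516 + 8549776 = 9106292
sqrt(9106292) = 3017.6633
t = 3017.6633 / 3527 = 0.8556 s

0.8556


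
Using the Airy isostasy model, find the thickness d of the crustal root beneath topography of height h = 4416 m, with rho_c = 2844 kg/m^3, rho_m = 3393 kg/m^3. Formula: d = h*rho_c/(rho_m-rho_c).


rho_m - rho_c = 3393 - 2844 = 549
d = 4416 * 2844 / 549
= 12559104 / 549
= 22876.33 m

22876.33


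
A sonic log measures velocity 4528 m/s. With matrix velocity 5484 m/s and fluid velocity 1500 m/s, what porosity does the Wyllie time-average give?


1/V - 1/Vm = 1/4528 - 1/5484 = 3.85e-05
1/Vf - 1/Vm = 1/1500 - 1/5484 = 0.00048432
phi = 3.85e-05 / 0.00048432 = 0.0795

0.0795


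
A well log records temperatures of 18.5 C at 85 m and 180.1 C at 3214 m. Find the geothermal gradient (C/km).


dT = 180.1 - 18.5 = 161.6 C
dz = 3214 - 85 = 3129 m
gradient = dT/dz * 1000 = 161.6/3129 * 1000 = 51.6459 C/km

51.6459


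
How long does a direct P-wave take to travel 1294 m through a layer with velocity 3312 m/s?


t = x / V
= 1294 / 3312
= 0.3907 s

0.3907


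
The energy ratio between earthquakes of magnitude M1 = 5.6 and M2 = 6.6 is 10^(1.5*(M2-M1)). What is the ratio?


M2 - M1 = 6.6 - 5.6 = 1.0
1.5 * 1.0 = 1.5
ratio = 10^1.5 = 31.62

31.62


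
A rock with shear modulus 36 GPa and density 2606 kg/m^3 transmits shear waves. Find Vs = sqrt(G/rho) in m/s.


Convert G to Pa: G = 36e9 Pa
Compute G/rho = 36e9 / 2606 = 13814274.7506
Vs = sqrt(13814274.7506) = 3716.76 m/s

3716.76


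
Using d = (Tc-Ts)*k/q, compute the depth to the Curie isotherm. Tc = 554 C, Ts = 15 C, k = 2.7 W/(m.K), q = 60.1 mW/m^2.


T_Curie - T_surf = 554 - 15 = 539 C
Convert q to W/m^2: 60.1 mW/m^2 = 0.0601 W/m^2
d = 539 * 2.7 / 0.0601 = 24214.64 m

24214.64


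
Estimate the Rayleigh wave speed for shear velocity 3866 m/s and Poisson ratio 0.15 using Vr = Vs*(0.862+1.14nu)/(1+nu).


Numerator factor = 0.862 + 1.14*0.15 = 1.033
Denominator = 1 + 0.15 = 1.15
Vr = 3866 * 1.033 / 1.15 = 3472.68 m/s

3472.68


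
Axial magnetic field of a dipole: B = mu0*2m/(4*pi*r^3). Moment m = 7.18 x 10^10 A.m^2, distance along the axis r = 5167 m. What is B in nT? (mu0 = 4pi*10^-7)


m = 7.18 x 10^10 = 71800000000 A.m^2
2m = 143600000000 A.m^2
r^3 = 5167^3 = 137947992463
B = (4pi*10^-7) * 143600000000 / (4*pi * 137947992463) * 1e9
= 180453.082022 / 1733505598796.88 * 1e9
= 104.0972 nT

104.0972


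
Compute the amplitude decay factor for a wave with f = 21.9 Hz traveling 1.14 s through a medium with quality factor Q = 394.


pi*f*t/Q = pi*21.9*1.14/394 = 0.199069
A/A0 = exp(-0.199069) = 0.819494

0.819494


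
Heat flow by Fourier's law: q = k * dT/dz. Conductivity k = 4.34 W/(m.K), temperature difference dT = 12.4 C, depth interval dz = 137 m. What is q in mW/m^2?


q = k * dT / dz * 1000
= 4.34 * 12.4 / 137 * 1000
= 0.392818 * 1000
= 392.8175 mW/m^2

392.8175


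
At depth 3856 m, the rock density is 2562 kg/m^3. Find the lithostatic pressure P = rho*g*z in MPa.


P = rho * g * z / 1e6
= 2562 * 9.81 * 3856 / 1e6
= 96913696.32 / 1e6
= 96.9137 MPa

96.9137


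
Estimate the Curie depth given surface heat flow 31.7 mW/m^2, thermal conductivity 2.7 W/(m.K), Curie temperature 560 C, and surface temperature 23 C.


T_Curie - T_surf = 560 - 23 = 537 C
Convert q to W/m^2: 31.7 mW/m^2 = 0.0317 W/m^2
d = 537 * 2.7 / 0.0317 = 45738.17 m

45738.17


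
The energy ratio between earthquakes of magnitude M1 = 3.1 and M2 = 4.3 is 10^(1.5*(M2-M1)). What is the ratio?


M2 - M1 = 4.3 - 3.1 = 1.2
1.5 * 1.2 = 1.8
ratio = 10^1.8 = 63.1

63.1


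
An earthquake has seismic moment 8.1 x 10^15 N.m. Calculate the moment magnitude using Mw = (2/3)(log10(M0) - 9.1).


log10(M0) = log10(8.1 x 10^15) = 15.9085
Mw = 2/3 * (15.9085 - 9.1)
= 2/3 * 6.8085
= 4.54

4.54


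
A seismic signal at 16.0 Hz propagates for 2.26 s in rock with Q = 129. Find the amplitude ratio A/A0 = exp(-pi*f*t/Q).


pi*f*t/Q = pi*16.0*2.26/129 = 0.88062
A/A0 = exp(-0.88062) = 0.414526

0.414526


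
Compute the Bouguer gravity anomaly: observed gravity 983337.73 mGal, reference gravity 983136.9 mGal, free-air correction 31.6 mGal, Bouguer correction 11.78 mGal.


BA = g_obs - g_ref + FAC - BC
= 983337.73 - 983136.9 + 31.6 - 11.78
= 220.65 mGal

220.65


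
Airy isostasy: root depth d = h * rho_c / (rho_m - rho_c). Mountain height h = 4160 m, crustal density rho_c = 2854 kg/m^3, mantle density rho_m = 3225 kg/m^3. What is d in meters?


rho_m - rho_c = 3225 - 2854 = 371
d = 4160 * 2854 / 371
= 11872640 / 371
= 32001.73 m

32001.73


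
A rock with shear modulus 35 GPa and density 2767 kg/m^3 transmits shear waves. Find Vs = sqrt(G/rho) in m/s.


Convert G to Pa: G = 35e9 Pa
Compute G/rho = 35e9 / 2767 = 12649078.4243
Vs = sqrt(12649078.4243) = 3556.55 m/s

3556.55


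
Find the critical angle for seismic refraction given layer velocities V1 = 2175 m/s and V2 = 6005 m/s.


V1/V2 = 2175/6005 = 0.362198
theta_c = arcsin(0.362198) = 21.2353 degrees

21.2353


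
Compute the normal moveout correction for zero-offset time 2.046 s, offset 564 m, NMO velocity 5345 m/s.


x/Vnmo = 564/5345 = 0.105519
(x/Vnmo)^2 = 0.011134
t0^2 = 4.186116
sqrt(4.186116 + 0.011134) = 2.048719
dt = 2.048719 - 2.046 = 0.002719

0.002719


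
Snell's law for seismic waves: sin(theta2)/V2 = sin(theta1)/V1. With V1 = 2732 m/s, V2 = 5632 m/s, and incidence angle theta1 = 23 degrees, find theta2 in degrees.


sin(theta1) = sin(23 deg) = 0.390731
sin(theta2) = V2/V1 * sin(theta1) = 5632/2732 * 0.390731 = 0.80549
theta2 = arcsin(0.80549) = 53.6576 degrees

53.6576


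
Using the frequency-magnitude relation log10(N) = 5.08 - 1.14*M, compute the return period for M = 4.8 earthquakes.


log10(N) = 5.08 - 1.14*4.8 = -0.392
N = 10^-0.392 = 0.405509
T = 1/N = 1/0.405509 = 2.466 years

2.466


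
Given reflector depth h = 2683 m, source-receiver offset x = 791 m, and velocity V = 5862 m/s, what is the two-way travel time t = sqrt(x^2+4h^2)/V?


x^2 + 4h^2 = 791^2 + 4*2683^2 = 625681 + 28793956 = 29419637
sqrt(29419637) = 5423.9872
t = 5423.9872 / 5862 = 0.9253 s

0.9253


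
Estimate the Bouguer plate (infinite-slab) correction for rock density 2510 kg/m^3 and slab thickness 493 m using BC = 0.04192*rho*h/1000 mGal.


BC = 0.04192 * rho * h / 1000
= 0.04192 * 2510 * 493 / 1000
= 51.8731 mGal

51.8731


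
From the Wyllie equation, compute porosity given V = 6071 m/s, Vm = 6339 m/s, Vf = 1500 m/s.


1/V - 1/Vm = 1/6071 - 1/6339 = 6.96e-06
1/Vf - 1/Vm = 1/1500 - 1/6339 = 0.00050891
phi = 6.96e-06 / 0.00050891 = 0.0137

0.0137


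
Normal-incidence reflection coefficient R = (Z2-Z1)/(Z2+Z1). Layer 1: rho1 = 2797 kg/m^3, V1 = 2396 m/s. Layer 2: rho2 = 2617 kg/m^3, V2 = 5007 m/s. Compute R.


Z1 = 2797 * 2396 = 6701612
Z2 = 2617 * 5007 = 13103319
R = (13103319 - 6701612) / (13103319 + 6701612) = 6401707 / 19804931 = 0.3232

0.3232


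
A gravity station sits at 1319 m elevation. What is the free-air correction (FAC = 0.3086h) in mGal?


FAC = 0.3086 * h
= 0.3086 * 1319
= 407.0434 mGal

407.0434


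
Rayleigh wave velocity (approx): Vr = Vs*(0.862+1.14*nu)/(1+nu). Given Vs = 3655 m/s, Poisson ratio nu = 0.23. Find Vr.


Numerator factor = 0.862 + 1.14*0.23 = 1.1242
Denominator = 1 + 0.23 = 1.23
Vr = 3655 * 1.1242 / 1.23 = 3340.61 m/s

3340.61


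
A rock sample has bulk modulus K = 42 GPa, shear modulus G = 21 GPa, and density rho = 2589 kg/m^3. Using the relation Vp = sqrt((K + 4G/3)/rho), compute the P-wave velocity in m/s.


First compute the effective modulus:
K + 4G/3 = 42e9 + 4*21e9/3 = 70000000000.0 Pa
Then divide by density:
70000000000.0 / 2589 = 27037466.2032 Pa/(kg/m^3)
Take the square root:
Vp = sqrt(27037466.2032) = 5199.76 m/s

5199.76


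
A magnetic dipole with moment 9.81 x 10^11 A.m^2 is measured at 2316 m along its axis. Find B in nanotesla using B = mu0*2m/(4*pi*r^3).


m = 9.81 x 10^11 = 981000000000 A.m^2
2m = 1962000000000 A.m^2
r^3 = 2316^3 = 12422690496
B = (4pi*10^-7) * 1962000000000 / (4*pi * 12422690496) * 1e9
= 2465521.914537 / 156108132800.21 * 1e9
= 15793.6801 nT

15793.6801


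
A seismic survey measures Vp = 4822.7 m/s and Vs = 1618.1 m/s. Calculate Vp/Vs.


Vp/Vs = 4822.7 / 1618.1
= 2.9805

2.9805


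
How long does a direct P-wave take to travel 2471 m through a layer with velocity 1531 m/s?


t = x / V
= 2471 / 1531
= 1.614 s

1.614


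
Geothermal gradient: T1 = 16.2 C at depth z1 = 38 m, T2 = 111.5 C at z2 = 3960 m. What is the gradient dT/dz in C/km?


dT = 111.5 - 16.2 = 95.3 C
dz = 3960 - 38 = 3922 m
gradient = dT/dz * 1000 = 95.3/3922 * 1000 = 24.2988 C/km

24.2988


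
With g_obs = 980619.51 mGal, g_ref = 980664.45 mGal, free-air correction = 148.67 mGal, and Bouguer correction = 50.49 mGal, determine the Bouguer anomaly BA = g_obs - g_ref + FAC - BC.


BA = g_obs - g_ref + FAC - BC
= 980619.51 - 980664.45 + 148.67 - 50.49
= 53.24 mGal

53.24


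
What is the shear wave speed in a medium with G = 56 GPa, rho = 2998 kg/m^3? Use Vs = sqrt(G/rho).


Convert G to Pa: G = 56e9 Pa
Compute G/rho = 56e9 / 2998 = 18679119.4129
Vs = sqrt(18679119.4129) = 4321.93 m/s

4321.93


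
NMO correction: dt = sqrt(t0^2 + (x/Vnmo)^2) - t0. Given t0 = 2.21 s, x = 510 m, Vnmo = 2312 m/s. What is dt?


x/Vnmo = 510/2312 = 0.220588
(x/Vnmo)^2 = 0.048659
t0^2 = 4.8841
sqrt(4.8841 + 0.048659) = 2.220982
dt = 2.220982 - 2.21 = 0.010982

0.010982


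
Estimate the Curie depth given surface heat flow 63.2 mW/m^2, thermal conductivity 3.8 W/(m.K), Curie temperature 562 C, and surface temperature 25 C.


T_Curie - T_surf = 562 - 25 = 537 C
Convert q to W/m^2: 63.2 mW/m^2 = 0.0632 W/m^2
d = 537 * 3.8 / 0.0632 = 32287.97 m

32287.97


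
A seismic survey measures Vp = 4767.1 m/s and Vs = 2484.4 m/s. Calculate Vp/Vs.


Vp/Vs = 4767.1 / 2484.4
= 1.9188

1.9188


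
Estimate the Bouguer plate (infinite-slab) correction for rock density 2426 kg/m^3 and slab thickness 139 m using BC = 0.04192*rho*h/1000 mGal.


BC = 0.04192 * rho * h / 1000
= 0.04192 * 2426 * 139 / 1000
= 14.136 mGal

14.136


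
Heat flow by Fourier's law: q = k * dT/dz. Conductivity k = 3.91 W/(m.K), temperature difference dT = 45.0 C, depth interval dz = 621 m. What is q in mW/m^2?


q = k * dT / dz * 1000
= 3.91 * 45.0 / 621 * 1000
= 0.283333 * 1000
= 283.3333 mW/m^2

283.3333


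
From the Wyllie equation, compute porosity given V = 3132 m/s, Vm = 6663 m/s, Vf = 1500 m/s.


1/V - 1/Vm = 1/3132 - 1/6663 = 0.0001692
1/Vf - 1/Vm = 1/1500 - 1/6663 = 0.00051658
phi = 0.0001692 / 0.00051658 = 0.3275

0.3275


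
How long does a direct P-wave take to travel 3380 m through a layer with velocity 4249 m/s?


t = x / V
= 3380 / 4249
= 0.7955 s

0.7955


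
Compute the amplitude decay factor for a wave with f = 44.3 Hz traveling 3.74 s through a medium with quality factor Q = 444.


pi*f*t/Q = pi*44.3*3.74/444 = 1.172309
A/A0 = exp(-1.172309) = 0.309651

0.309651


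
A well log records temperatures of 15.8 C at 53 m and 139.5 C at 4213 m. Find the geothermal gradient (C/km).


dT = 139.5 - 15.8 = 123.7 C
dz = 4213 - 53 = 4160 m
gradient = dT/dz * 1000 = 123.7/4160 * 1000 = 29.7356 C/km

29.7356


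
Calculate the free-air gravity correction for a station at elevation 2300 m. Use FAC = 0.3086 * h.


FAC = 0.3086 * h
= 0.3086 * 2300
= 709.78 mGal

709.78


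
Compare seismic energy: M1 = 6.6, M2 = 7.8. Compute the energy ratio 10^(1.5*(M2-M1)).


M2 - M1 = 7.8 - 6.6 = 1.2
1.5 * 1.2 = 1.8
ratio = 10^1.8 = 63.1

63.1


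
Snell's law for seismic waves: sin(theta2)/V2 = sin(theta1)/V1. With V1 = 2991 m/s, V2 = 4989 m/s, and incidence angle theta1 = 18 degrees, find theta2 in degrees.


sin(theta1) = sin(18 deg) = 0.309017
sin(theta2) = V2/V1 * sin(theta1) = 4989/2991 * 0.309017 = 0.515442
theta2 = arcsin(0.515442) = 31.027 degrees

31.027


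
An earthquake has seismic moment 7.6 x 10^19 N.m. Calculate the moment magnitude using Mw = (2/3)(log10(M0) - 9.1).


log10(M0) = log10(7.6 x 10^19) = 19.8808
Mw = 2/3 * (19.8808 - 9.1)
= 2/3 * 10.7808
= 7.19

7.19
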